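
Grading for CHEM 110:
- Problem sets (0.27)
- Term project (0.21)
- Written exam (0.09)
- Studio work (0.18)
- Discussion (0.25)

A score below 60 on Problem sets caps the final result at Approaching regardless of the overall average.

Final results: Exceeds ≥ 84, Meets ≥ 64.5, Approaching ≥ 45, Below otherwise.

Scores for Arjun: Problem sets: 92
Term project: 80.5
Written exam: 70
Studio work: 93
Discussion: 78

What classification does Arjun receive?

Problem sets score 92 ≥ 60: minimum met.
Weighted total:
  Problem sets 92 × 0.27 = 24.84
  Term project 80.5 × 0.21 = 16.905
  Written exam 70 × 0.09 = 6.3
  Studio work 93 × 0.18 = 16.74
  Discussion 78 × 0.25 = 19.5
Sum = 84.285
84.285 ≥ 84 → Exceeds

Exceeds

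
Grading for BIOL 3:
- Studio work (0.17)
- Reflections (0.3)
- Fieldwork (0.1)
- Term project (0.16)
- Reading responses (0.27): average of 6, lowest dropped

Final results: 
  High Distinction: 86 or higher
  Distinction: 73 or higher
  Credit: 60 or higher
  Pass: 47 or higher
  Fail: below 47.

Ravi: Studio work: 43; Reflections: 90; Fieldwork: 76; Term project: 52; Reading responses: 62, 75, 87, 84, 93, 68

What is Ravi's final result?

Reading responses: drop 62 → average of remaining 5 = 407/5 = 81.4
Weighted total:
  Studio work 43 × 0.17 = 7.31
  Reflections 90 × 0.3 = 27
  Fieldwork 76 × 0.1 = 7.6
  Term project 52 × 0.16 = 8.32
  Reading responses 81.4 × 0.27 = 21.978
Sum = 72.208
72.208 is ≥ 60 and < 73 → Credit

Credit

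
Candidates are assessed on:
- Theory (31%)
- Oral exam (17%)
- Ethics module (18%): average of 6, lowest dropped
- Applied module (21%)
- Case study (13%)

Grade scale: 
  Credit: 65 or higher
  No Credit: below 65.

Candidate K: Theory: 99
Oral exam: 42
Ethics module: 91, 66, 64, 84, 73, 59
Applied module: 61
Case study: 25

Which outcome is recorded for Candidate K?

Credit

Ethics module: drop 59 → average of remaining 5 = 378/5 = 75.6
Weighted total:
  Theory 99 × 0.31 = 30.69
  Oral exam 42 × 0.17 = 7.14
  Ethics module 75.6 × 0.18 = 13.608
  Applied module 61 × 0.21 = 12.81
  Case study 25 × 0.13 = 3.25
Sum = 67.498
67.498 ≥ 65 → Credit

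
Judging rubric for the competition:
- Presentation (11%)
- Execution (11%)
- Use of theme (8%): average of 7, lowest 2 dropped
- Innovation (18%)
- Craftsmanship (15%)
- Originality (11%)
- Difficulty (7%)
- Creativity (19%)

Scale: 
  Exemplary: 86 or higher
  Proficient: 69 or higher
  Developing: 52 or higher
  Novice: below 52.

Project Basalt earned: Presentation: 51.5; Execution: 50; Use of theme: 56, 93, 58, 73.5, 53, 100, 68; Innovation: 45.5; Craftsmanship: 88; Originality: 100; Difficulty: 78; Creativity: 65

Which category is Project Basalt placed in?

Developing

Use of theme: drop 53, 56 → average of remaining 5 = 392.5/5 = 78.5
Weighted total:
  Presentation 51.5 × 0.11 = 5.665
  Execution 50 × 0.11 = 5.5
  Use of theme 78.5 × 0.08 = 6.28
  Innovation 45.5 × 0.18 = 8.19
  Craftsmanship 88 × 0.15 = 13.2
  Originality 100 × 0.11 = 11
  Difficulty 78 × 0.07 = 5.46
  Creativity 65 × 0.19 = 12.35
Sum = 67.645
67.645 is ≥ 52 and < 69 → Developing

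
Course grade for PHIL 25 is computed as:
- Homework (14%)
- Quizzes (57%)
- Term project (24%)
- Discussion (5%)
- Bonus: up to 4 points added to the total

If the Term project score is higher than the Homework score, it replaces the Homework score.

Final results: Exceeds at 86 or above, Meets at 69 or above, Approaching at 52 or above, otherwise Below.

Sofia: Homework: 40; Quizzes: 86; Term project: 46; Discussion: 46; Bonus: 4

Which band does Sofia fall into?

Meets

Term project (46) > Homework (40), so Homework counts as 46.
Weighted total:
  Homework 46 × 0.14 = 6.44
  Quizzes 86 × 0.57 = 49.02
  Term project 46 × 0.24 = 11.04
  Discussion 46 × 0.05 = 2.3
Sum = 68.8
Bonus: 68.8 + 4 = 72.8
72.8 is ≥ 69 and < 86 → Meets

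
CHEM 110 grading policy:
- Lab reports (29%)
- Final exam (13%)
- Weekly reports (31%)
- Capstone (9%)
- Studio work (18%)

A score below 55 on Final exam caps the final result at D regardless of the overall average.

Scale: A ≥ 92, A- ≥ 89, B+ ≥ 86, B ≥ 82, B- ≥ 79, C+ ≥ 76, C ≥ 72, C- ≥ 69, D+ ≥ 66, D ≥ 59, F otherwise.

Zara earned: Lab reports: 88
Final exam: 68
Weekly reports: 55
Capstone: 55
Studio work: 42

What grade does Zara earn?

Final exam score 68 ≥ 55: minimum met.
Weighted total:
  Lab reports 88 × 0.29 = 25.52
  Final exam 68 × 0.13 = 8.84
  Weekly reports 55 × 0.31 = 17.05
  Capstone 55 × 0.09 = 4.95
  Studio work 42 × 0.18 = 7.56
Sum = 63.92
63.92 is ≥ 59 and < 66 → D

D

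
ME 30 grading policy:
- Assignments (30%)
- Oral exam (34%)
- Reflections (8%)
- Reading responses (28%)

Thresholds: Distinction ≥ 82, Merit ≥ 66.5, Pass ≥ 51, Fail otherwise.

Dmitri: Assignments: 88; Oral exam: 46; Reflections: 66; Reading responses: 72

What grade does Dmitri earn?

Merit

Weighted total:
  Assignments 88 × 0.3 = 26.4
  Oral exam 46 × 0.34 = 15.64
  Reflections 66 × 0.08 = 5.28
  Reading responses 72 × 0.28 = 20.16
Sum = 67.48
67.48 is ≥ 66.5 and < 82 → Merit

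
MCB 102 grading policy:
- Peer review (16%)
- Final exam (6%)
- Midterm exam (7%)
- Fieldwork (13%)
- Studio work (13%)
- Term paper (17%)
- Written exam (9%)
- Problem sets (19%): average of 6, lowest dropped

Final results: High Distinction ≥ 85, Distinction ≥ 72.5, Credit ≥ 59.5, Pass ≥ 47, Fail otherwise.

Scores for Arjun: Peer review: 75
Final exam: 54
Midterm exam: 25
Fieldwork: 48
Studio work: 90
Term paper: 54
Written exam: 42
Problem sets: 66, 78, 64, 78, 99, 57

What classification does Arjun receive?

Problem sets: drop 57 → average of remaining 5 = 385/5 = 77
Weighted total:
  Peer review 75 × 0.16 = 12
  Final exam 54 × 0.06 = 3.24
  Midterm exam 25 × 0.07 = 1.75
  Fieldwork 48 × 0.13 = 6.24
  Studio work 90 × 0.13 = 11.7
  Term paper 54 × 0.17 = 9.18
  Written exam 42 × 0.09 = 3.78
  Problem sets 77 × 0.19 = 14.63
Sum = 62.52
62.52 is ≥ 59.5 and < 72.5 → Credit

Credit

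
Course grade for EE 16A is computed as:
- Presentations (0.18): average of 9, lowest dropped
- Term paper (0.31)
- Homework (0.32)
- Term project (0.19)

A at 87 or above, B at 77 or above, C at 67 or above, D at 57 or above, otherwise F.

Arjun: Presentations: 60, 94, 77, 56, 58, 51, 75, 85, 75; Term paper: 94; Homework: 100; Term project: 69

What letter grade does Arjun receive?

Presentations: drop 51 → average of remaining 8 = 580/8 = 72.5
Weighted total:
  Presentations 72.5 × 0.18 = 13.05
  Term paper 94 × 0.31 = 29.14
  Homework 100 × 0.32 = 32
  Term project 69 × 0.19 = 13.11
Sum = 87.3
87.3 ≥ 87 → A

A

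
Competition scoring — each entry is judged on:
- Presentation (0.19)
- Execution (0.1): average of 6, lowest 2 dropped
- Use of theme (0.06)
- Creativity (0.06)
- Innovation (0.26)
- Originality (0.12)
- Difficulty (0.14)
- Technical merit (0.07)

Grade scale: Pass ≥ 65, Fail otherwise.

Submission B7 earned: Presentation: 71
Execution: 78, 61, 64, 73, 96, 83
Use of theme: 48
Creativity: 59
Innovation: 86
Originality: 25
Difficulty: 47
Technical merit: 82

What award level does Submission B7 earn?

Execution: drop 61, 64 → average of remaining 4 = 330/4 = 82.5
Weighted total:
  Presentation 71 × 0.19 = 13.49
  Execution 82.5 × 0.1 = 8.25
  Use of theme 48 × 0.06 = 2.88
  Creativity 59 × 0.06 = 3.54
  Innovation 86 × 0.26 = 22.36
  Originality 25 × 0.12 = 3
  Difficulty 47 × 0.14 = 6.58
  Technical merit 82 × 0.07 = 5.74
Sum = 65.84
65.84 ≥ 65 → Pass

Pass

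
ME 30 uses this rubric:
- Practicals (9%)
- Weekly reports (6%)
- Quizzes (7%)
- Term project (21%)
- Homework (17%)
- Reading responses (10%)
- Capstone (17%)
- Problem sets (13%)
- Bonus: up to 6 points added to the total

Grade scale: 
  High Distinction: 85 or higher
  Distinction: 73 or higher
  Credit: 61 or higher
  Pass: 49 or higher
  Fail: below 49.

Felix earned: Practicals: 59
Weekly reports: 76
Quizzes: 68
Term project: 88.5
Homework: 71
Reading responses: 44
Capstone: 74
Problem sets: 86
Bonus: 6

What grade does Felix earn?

Distinction

Weighted total:
  Practicals 59 × 0.09 = 5.31
  Weekly reports 76 × 0.06 = 4.56
  Quizzes 68 × 0.07 = 4.76
  Term project 88.5 × 0.21 = 18.585
  Homework 71 × 0.17 = 12.07
  Reading responses 44 × 0.1 = 4.4
  Capstone 74 × 0.17 = 12.58
  Problem sets 86 × 0.13 = 11.18
Sum = 73.445
Bonus: 73.445 + 6 = 79.445
79.445 is ≥ 73 and < 85 → Distinction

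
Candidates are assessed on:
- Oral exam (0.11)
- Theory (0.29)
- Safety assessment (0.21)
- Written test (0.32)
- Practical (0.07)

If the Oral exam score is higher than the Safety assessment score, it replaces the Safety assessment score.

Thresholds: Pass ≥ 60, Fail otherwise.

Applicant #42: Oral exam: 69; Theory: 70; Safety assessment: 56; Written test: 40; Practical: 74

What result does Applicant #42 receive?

Oral exam (69) > Safety assessment (56), so Safety assessment counts as 69.
Weighted total:
  Oral exam 69 × 0.11 = 7.59
  Theory 70 × 0.29 = 20.3
  Safety assessment 69 × 0.21 = 14.49
  Written test 40 × 0.32 = 12.8
  Practical 74 × 0.07 = 5.18
Sum = 60.36
60.36 ≥ 60 → Pass

Pass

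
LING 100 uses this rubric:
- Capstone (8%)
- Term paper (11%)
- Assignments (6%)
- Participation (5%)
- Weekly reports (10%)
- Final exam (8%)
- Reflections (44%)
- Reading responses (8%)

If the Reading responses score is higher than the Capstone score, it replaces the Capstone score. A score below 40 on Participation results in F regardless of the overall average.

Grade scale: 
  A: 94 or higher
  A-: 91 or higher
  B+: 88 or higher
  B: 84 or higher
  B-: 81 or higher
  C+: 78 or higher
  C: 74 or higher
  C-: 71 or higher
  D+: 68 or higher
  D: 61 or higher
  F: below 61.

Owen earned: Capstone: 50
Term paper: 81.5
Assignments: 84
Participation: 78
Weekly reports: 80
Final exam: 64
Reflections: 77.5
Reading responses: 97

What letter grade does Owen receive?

Reading responses (97) > Capstone (50), so Capstone counts as 97.
Participation score 78 ≥ 40: minimum met.
Weighted total:
  Capstone 97 × 0.08 = 7.76
  Term paper 81.5 × 0.11 = 8.965
  Assignments 84 × 0.06 = 5.04
  Participation 78 × 0.05 = 3.9
  Weekly reports 80 × 0.1 = 8
  Final exam 64 × 0.08 = 5.12
  Reflections 77.5 × 0.44 = 34.1
  Reading responses 97 × 0.08 = 7.76
Sum = 80.645
80.645 is ≥ 78 and < 81 → C+

C+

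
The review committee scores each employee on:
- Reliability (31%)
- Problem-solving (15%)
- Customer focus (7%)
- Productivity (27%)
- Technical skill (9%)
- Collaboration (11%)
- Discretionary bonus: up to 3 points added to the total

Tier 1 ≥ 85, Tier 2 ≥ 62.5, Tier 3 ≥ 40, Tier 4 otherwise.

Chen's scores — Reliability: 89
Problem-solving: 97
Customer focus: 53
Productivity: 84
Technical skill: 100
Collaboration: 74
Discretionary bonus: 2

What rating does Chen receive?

Weighted total:
  Reliability 89 × 0.31 = 27.59
  Problem-solving 97 × 0.15 = 14.55
  Customer focus 53 × 0.07 = 3.71
  Productivity 84 × 0.27 = 22.68
  Technical skill 100 × 0.09 = 9
  Collaboration 74 × 0.11 = 8.14
Sum = 85.67
Discretionary bonus: 85.67 + 2 = 87.67
87.67 ≥ 85 → Tier 1

Tier 1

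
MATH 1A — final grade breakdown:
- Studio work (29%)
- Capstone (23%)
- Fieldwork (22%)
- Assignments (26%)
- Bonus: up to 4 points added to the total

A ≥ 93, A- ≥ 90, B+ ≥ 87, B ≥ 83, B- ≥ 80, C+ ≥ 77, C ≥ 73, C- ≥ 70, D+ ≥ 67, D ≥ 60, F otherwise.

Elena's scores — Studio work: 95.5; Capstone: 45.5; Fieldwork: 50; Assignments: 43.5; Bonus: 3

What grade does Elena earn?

Weighted total:
  Studio work 95.5 × 0.29 = 27.695
  Capstone 45.5 × 0.23 = 10.465
  Fieldwork 50 × 0.22 = 11
  Assignments 43.5 × 0.26 = 11.31
Sum = 60.47
Bonus: 60.47 + 3 = 63.47
63.47 is ≥ 60 and < 67 → D

D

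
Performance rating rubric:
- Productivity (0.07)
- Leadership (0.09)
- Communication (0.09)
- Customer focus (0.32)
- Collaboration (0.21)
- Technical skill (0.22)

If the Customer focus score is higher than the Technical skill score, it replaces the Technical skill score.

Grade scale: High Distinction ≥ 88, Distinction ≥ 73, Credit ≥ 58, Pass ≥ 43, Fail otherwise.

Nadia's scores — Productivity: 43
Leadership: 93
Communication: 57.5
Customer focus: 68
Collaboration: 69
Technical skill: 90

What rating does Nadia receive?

Customer focus (68) ≤ Technical skill (90), so Technical skill stays at 90.
Weighted total:
  Productivity 43 × 0.07 = 3.01
  Leadership 93 × 0.09 = 8.37
  Communication 57.5 × 0.09 = 5.175
  Customer focus 68 × 0.32 = 21.76
  Collaboration 69 × 0.21 = 14.49
  Technical skill 90 × 0.22 = 19.8
Sum = 72.605
72.605 is ≥ 58 and < 73 → Credit

Credit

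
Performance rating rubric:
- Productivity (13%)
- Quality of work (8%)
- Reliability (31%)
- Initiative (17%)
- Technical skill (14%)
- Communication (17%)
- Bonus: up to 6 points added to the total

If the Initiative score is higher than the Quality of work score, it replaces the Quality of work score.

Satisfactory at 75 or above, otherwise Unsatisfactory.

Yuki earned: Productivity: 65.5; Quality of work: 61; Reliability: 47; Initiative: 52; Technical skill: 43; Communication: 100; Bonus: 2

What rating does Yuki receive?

Initiative (52) ≤ Quality of work (61), so Quality of work stays at 61.
Weighted total:
  Productivity 65.5 × 0.13 = 8.515
  Quality of work 61 × 0.08 = 4.88
  Reliability 47 × 0.31 = 14.57
  Initiative 52 × 0.17 = 8.84
  Technical skill 43 × 0.14 = 6.02
  Communication 100 × 0.17 = 17
Sum = 59.825
Bonus: 59.825 + 2 = 61.825
61.825 < 75 → Unsatisfactory

Unsatisfactory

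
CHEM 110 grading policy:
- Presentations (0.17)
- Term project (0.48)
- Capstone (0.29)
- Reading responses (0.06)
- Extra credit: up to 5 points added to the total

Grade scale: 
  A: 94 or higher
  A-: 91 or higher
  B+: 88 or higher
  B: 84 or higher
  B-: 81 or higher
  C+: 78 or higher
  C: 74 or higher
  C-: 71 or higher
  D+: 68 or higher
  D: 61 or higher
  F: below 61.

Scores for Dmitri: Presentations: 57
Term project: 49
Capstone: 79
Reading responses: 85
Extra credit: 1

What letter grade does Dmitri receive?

Weighted total:
  Presentations 57 × 0.17 = 9.69
  Term project 49 × 0.48 = 23.52
  Capstone 79 × 0.29 = 22.91
  Reading responses 85 × 0.06 = 5.1
Sum = 61.22
Extra credit: 61.22 + 1 = 62.22
62.22 is ≥ 61 and < 68 → D

D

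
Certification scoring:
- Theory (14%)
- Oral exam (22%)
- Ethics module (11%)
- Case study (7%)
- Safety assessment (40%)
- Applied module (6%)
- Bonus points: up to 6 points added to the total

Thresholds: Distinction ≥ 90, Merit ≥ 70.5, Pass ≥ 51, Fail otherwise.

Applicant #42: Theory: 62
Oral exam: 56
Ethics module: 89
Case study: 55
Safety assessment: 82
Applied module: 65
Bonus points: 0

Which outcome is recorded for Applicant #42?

Merit

Weighted total:
  Theory 62 × 0.14 = 8.68
  Oral exam 56 × 0.22 = 12.32
  Ethics module 89 × 0.11 = 9.79
  Case study 55 × 0.07 = 3.85
  Safety assessment 82 × 0.4 = 32.8
  Applied module 65 × 0.06 = 3.9
Sum = 71.34
Bonus points: 71.34 + 0 = 71.34
71.34 is ≥ 70.5 and < 90 → Merit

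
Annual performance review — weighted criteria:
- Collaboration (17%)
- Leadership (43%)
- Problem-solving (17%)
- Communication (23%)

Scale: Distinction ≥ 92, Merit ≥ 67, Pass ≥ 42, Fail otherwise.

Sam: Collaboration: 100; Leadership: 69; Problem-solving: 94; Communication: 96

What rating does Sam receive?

Weighted total:
  Collaboration 100 × 0.17 = 17
  Leadership 69 × 0.43 = 29.67
  Problem-solving 94 × 0.17 = 15.98
  Communication 96 × 0.23 = 22.08
Sum = 84.73
84.73 is ≥ 67 and < 92 → Merit

Merit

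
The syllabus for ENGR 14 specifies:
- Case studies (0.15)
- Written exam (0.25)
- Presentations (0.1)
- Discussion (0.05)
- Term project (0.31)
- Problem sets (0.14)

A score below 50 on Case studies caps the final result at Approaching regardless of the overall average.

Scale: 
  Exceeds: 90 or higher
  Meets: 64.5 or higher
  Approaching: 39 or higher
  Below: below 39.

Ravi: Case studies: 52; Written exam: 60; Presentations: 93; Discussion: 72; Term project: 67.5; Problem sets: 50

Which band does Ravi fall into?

Approaching

Case studies score 52 ≥ 50: minimum met.
Weighted total:
  Case studies 52 × 0.15 = 7.8
  Written exam 60 × 0.25 = 15
  Presentations 93 × 0.1 = 9.3
  Discussion 72 × 0.05 = 3.6
  Term project 67.5 × 0.31 = 20.925
  Problem sets 50 × 0.14 = 7
Sum = 63.625
63.625 is ≥ 39 and < 64.5 → Approaching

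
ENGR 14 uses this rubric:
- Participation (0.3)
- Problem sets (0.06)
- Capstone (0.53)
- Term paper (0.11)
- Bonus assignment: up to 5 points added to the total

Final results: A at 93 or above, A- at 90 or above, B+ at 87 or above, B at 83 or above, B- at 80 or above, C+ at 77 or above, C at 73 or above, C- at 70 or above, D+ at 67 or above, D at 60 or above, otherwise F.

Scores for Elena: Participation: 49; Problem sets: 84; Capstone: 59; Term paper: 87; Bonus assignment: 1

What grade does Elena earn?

D

Weighted total:
  Participation 49 × 0.3 = 14.7
  Problem sets 84 × 0.06 = 5.04
  Capstone 59 × 0.53 = 31.27
  Term paper 87 × 0.11 = 9.57
Sum = 60.58
Bonus assignment: 60.58 + 1 = 61.58
61.58 is ≥ 60 and < 67 → D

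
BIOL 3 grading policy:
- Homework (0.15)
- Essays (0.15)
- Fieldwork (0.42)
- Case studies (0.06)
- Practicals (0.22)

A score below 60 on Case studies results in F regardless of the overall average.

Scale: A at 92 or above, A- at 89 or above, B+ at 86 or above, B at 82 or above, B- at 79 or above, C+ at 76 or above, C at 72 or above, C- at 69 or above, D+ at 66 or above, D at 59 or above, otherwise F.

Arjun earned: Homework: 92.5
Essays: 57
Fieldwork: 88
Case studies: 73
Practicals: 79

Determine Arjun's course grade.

Case studies score 73 ≥ 60: minimum met.
Weighted total:
  Homework 92.5 × 0.15 = 13.875
  Essays 57 × 0.15 = 8.55
  Fieldwork 88 × 0.42 = 36.96
  Case studies 73 × 0.06 = 4.38
  Practicals 79 × 0.22 = 17.38
Sum = 81.145
81.145 is ≥ 79 and < 82 → B-

B-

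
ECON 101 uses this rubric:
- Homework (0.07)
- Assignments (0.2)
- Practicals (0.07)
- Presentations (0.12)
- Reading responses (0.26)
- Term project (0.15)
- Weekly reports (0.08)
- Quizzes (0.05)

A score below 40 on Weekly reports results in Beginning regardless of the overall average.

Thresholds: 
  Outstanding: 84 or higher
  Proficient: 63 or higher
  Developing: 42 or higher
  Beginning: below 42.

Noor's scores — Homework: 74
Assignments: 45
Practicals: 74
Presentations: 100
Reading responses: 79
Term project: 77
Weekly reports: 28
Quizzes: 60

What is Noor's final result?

Beginning

Weekly reports score 28 < 40: minimum not met.
Weighted total:
  Homework 74 × 0.07 = 5.18
  Assignments 45 × 0.2 = 9
  Practicals 74 × 0.07 = 5.18
  Presentations 100 × 0.12 = 12
  Reading responses 79 × 0.26 = 20.54
  Term project 77 × 0.15 = 11.55
  Weekly reports 28 × 0.08 = 2.24
  Quizzes 60 × 0.05 = 3
Sum = 68.69
Because the Weekly reports minimum was not met, the result is Beginning.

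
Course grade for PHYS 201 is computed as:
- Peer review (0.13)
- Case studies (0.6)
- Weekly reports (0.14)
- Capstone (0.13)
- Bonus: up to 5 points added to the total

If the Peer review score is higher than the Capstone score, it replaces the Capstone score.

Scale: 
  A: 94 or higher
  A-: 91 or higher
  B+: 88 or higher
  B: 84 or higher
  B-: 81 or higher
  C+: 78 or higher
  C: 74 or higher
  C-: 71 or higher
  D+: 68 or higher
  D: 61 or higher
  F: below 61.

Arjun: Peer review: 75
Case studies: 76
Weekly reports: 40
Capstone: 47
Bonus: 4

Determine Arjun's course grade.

C

Peer review (75) > Capstone (47), so Capstone counts as 75.
Weighted total:
  Peer review 75 × 0.13 = 9.75
  Case studies 76 × 0.6 = 45.6
  Weekly reports 40 × 0.14 = 5.6
  Capstone 75 × 0.13 = 9.75
Sum = 70.7
Bonus: 70.7 + 4 = 74.7
74.7 is ≥ 74 and < 78 → C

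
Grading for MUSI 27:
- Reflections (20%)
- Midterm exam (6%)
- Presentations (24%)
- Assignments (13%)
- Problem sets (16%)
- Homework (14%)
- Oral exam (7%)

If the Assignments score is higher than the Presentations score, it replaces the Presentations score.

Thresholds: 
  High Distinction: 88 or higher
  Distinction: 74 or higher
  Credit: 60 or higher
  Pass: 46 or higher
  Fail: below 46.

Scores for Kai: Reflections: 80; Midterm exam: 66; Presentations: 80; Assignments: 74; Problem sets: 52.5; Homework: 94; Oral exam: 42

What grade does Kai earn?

Credit

Assignments (74) ≤ Presentations (80), so Presentations stays at 80.
Weighted total:
  Reflections 80 × 0.2 = 16
  Midterm exam 66 × 0.06 = 3.96
  Presentations 80 × 0.24 = 19.2
  Assignments 74 × 0.13 = 9.62
  Problem sets 52.5 × 0.16 = 8.4
  Homework 94 × 0.14 = 13.16
  Oral exam 42 × 0.07 = 2.94
Sum = 73.28
73.28 is ≥ 60 and < 74 → Credit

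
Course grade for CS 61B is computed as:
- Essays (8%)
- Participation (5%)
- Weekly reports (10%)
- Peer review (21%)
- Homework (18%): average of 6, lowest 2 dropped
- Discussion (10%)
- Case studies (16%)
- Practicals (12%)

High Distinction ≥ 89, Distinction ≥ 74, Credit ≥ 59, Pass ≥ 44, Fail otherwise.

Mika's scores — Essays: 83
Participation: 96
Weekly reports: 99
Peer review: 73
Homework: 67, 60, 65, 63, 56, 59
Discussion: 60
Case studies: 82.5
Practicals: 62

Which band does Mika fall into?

Distinction

Homework: drop 56, 59 → average of remaining 4 = 255/4 = 63.75
Weighted total:
  Essays 83 × 0.08 = 6.64
  Participation 96 × 0.05 = 4.8
  Weekly reports 99 × 0.1 = 9.9
  Peer review 73 × 0.21 = 15.33
  Homework 63.75 × 0.18 = 11.475
  Discussion 60 × 0.1 = 6
  Case studies 82.5 × 0.16 = 13.2
  Practicals 62 × 0.12 = 7.44
Sum = 74.785
74.785 is ≥ 74 and < 89 → Distinction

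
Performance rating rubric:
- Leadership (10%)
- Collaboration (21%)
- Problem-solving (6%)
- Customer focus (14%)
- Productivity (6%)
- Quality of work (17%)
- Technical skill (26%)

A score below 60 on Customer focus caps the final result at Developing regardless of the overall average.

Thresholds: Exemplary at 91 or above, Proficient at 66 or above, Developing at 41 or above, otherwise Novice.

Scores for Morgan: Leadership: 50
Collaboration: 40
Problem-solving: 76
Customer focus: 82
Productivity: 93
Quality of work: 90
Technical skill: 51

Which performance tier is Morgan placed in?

Developing

Customer focus score 82 ≥ 60: minimum met.
Weighted total:
  Leadership 50 × 0.1 = 5
  Collaboration 40 × 0.21 = 8.4
  Problem-solving 76 × 0.06 = 4.56
  Customer focus 82 × 0.14 = 11.48
  Productivity 93 × 0.06 = 5.58
  Quality of work 90 × 0.17 = 15.3
  Technical skill 51 × 0.26 = 13.26
Sum = 63.58
63.58 is ≥ 41 and < 66 → Developing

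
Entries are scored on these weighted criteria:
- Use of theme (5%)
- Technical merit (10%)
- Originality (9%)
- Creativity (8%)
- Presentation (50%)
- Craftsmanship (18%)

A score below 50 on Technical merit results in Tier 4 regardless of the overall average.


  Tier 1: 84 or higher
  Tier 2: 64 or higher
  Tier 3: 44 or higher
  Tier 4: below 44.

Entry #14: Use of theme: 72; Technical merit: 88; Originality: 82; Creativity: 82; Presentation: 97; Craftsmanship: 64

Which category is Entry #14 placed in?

Technical merit score 88 ≥ 50: minimum met.
Weighted total:
  Use of theme 72 × 0.05 = 3.6
  Technical merit 88 × 0.1 = 8.8
  Originality 82 × 0.09 = 7.38
  Creativity 82 × 0.08 = 6.56
  Presentation 97 × 0.5 = 48.5
  Craftsmanship 64 × 0.18 = 11.52
Sum = 86.36
86.36 ≥ 84 → Tier 1

Tier 1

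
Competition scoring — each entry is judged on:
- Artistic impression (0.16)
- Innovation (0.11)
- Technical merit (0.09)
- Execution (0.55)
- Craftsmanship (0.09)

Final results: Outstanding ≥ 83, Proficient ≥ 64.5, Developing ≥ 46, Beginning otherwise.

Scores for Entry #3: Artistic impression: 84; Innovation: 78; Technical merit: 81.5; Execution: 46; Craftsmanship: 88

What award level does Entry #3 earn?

Weighted total:
  Artistic impression 84 × 0.16 = 13.44
  Innovation 78 × 0.11 = 8.58
  Technical merit 81.5 × 0.09 = 7.335
  Execution 46 × 0.55 = 25.3
  Craftsmanship 88 × 0.09 = 7.92
Sum = 62.575
62.575 is ≥ 46 and < 64.5 → Developing

Developing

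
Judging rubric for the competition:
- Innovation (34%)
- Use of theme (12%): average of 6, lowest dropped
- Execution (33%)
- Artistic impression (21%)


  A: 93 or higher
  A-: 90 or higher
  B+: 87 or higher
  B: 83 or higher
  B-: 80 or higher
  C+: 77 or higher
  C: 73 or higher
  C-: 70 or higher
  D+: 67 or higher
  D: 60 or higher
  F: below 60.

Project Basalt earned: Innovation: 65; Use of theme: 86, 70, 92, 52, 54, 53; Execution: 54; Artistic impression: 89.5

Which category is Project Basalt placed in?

D+

Use of theme: drop 52 → average of remaining 5 = 355/5 = 71
Weighted total:
  Innovation 65 × 0.34 = 22.1
  Use of theme 71 × 0.12 = 8.52
  Execution 54 × 0.33 = 17.82
  Artistic impression 89.5 × 0.21 = 18.795
Sum = 67.235
67.235 is ≥ 67 and < 70 → D+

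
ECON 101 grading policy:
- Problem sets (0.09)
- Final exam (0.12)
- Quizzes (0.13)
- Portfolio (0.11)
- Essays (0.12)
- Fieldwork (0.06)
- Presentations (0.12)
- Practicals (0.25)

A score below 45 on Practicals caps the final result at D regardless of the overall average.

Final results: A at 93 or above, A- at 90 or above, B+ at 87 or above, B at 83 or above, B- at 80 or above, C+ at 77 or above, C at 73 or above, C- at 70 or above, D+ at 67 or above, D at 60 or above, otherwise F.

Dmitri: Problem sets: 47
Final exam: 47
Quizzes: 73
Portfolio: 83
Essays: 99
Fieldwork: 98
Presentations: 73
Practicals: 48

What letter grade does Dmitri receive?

Practicals score 48 ≥ 45: minimum met.
Weighted total:
  Problem sets 47 × 0.09 = 4.23
  Final exam 47 × 0.12 = 5.64
  Quizzes 73 × 0.13 = 9.49
  Portfolio 83 × 0.11 = 9.13
  Essays 99 × 0.12 = 11.88
  Fieldwork 98 × 0.06 = 5.88
  Presentations 73 × 0.12 = 8.76
  Practicals 48 × 0.25 = 12
Sum = 67.01
67.01 is ≥ 67 and < 70 → D+

D+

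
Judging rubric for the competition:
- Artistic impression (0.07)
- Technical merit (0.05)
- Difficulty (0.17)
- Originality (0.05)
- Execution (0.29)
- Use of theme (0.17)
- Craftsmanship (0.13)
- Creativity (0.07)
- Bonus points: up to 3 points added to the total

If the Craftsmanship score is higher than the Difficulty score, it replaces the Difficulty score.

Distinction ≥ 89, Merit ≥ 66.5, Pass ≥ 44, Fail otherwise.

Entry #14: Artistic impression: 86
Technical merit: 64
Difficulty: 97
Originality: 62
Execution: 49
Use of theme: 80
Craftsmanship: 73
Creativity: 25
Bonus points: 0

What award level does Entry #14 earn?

Craftsmanship (73) ≤ Difficulty (97), so Difficulty stays at 97.
Weighted total:
  Artistic impression 86 × 0.07 = 6.02
  Technical merit 64 × 0.05 = 3.2
  Difficulty 97 × 0.17 = 16.49
  Originality 62 × 0.05 = 3.1
  Execution 49 × 0.29 = 14.21
  Use of theme 80 × 0.17 = 13.6
  Craftsmanship 73 × 0.13 = 9.49
  Creativity 25 × 0.07 = 1.75
Sum = 67.86
Bonus points: 67.86 + 0 = 67.86
67.86 is ≥ 66.5 and < 89 → Merit

Merit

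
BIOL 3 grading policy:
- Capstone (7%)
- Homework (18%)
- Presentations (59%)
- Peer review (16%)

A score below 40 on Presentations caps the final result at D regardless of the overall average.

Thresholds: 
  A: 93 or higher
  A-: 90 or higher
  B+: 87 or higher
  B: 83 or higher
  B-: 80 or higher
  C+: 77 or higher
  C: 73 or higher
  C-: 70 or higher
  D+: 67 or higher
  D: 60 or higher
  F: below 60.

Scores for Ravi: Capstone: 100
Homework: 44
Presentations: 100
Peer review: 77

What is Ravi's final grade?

B

Presentations score 100 ≥ 40: minimum met.
Weighted total:
  Capstone 100 × 0.07 = 7
  Homework 44 × 0.18 = 7.92
  Presentations 100 × 0.59 = 59
  Peer review 77 × 0.16 = 12.32
Sum = 86.24
86.24 is ≥ 83 and < 87 → B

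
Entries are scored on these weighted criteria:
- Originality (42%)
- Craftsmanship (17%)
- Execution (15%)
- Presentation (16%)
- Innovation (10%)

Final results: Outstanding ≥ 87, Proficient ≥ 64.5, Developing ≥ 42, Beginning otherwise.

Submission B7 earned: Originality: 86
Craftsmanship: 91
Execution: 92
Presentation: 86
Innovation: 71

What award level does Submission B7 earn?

Weighted total:
  Originality 86 × 0.42 = 36.12
  Craftsmanship 91 × 0.17 = 15.47
  Execution 92 × 0.15 = 13.8
  Presentation 86 × 0.16 = 13.76
  Innovation 71 × 0.1 = 7.1
Sum = 86.25
86.25 is ≥ 64.5 and < 87 → Proficient

Proficient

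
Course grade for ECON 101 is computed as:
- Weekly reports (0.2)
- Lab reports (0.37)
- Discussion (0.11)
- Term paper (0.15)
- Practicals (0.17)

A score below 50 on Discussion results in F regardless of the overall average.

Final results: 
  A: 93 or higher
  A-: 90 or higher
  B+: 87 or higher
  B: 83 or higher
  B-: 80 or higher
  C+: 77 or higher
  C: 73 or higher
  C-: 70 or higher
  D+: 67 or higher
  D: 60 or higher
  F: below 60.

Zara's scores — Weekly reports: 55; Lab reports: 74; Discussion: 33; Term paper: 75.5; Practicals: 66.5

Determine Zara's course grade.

Discussion score 33 < 50: minimum not met.
Weighted total:
  Weekly reports 55 × 0.2 = 11
  Lab reports 74 × 0.37 = 27.38
  Discussion 33 × 0.11 = 3.63
  Term paper 75.5 × 0.15 = 11.325
  Practicals 66.5 × 0.17 = 11.305
Sum = 64.64
Because the Discussion minimum was not met, the result is F.

F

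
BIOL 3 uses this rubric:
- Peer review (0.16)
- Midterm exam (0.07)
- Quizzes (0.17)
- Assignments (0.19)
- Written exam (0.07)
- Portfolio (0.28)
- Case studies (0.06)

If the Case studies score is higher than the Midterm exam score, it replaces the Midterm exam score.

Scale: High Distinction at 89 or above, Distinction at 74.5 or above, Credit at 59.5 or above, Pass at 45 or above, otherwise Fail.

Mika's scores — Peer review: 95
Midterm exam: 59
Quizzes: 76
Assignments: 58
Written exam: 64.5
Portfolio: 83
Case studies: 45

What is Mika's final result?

Credit

Case studies (45) ≤ Midterm exam (59), so Midterm exam stays at 59.
Weighted total:
  Peer review 95 × 0.16 = 15.2
  Midterm exam 59 × 0.07 = 4.13
  Quizzes 76 × 0.17 = 12.92
  Assignments 58 × 0.19 = 11.02
  Written exam 64.5 × 0.07 = 4.515
  Portfolio 83 × 0.28 = 23.24
  Case studies 45 × 0.06 = 2.7
Sum = 73.725
73.725 is ≥ 59.5 and < 74.5 → Credit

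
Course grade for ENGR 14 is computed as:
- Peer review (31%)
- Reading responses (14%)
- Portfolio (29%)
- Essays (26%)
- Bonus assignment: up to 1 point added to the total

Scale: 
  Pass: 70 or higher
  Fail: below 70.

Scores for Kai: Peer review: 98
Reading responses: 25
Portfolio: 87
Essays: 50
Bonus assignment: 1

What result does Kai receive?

Pass

Weighted total:
  Peer review 98 × 0.31 = 30.38
  Reading responses 25 × 0.14 = 3.5
  Portfolio 87 × 0.29 = 25.23
  Essays 50 × 0.26 = 13
Sum = 72.11
Bonus assignment: 72.11 + 1 = 73.11
73.11 ≥ 70 → Pass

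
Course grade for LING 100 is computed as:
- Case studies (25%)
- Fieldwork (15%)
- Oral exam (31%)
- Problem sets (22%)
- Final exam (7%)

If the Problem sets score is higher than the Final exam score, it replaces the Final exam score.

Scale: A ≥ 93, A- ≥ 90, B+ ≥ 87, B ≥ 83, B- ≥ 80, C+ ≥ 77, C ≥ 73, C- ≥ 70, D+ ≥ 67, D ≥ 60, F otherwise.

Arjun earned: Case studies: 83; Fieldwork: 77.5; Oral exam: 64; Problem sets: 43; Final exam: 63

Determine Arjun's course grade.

D

Problem sets (43) ≤ Final exam (63), so Final exam stays at 63.
Weighted total:
  Case studies 83 × 0.25 = 20.75
  Fieldwork 77.5 × 0.15 = 11.625
  Oral exam 64 × 0.31 = 19.84
  Problem sets 43 × 0.22 = 9.46
  Final exam 63 × 0.07 = 4.41
Sum = 66.085
66.085 is ≥ 60 and < 67 → D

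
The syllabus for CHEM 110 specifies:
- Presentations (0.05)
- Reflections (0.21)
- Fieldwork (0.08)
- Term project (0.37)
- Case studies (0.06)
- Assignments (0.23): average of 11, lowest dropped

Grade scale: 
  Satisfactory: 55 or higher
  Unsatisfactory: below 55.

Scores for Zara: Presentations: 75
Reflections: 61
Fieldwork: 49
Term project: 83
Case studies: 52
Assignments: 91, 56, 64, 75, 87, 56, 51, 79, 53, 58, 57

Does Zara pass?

Assignments: drop 51 → average of remaining 10 = 676/10 = 67.6
Weighted total:
  Presentations 75 × 0.05 = 3.75
  Reflections 61 × 0.21 = 12.81
  Fieldwork 49 × 0.08 = 3.92
  Term project 83 × 0.37 = 30.71
  Case studies 52 × 0.06 = 3.12
  Assignments 67.6 × 0.23 = 15.548
Sum = 69.858
69.858 ≥ 55 → Satisfactory

Satisfactory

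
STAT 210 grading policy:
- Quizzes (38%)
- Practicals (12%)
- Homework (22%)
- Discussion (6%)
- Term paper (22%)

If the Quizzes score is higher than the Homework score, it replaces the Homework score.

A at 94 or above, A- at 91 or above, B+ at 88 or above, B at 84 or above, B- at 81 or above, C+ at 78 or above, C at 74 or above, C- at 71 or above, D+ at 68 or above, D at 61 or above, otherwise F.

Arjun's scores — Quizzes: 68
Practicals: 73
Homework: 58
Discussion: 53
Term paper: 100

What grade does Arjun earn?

Quizzes (68) > Homework (58), so Homework counts as 68.
Weighted total:
  Quizzes 68 × 0.38 = 25.84
  Practicals 73 × 0.12 = 8.76
  Homework 68 × 0.22 = 14.96
  Discussion 53 × 0.06 = 3.18
  Term paper 100 × 0.22 = 22
Sum = 74.74
74.74 is ≥ 74 and < 78 → C

C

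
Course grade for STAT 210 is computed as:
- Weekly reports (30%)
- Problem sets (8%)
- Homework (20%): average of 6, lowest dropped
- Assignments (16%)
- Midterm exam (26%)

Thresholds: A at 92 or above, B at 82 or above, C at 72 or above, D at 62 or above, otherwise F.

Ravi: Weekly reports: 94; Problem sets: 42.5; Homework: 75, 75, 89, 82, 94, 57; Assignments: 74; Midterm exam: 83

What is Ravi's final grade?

Homework: drop 57 → average of remaining 5 = 415/5 = 83
Weighted total:
  Weekly reports 94 × 0.3 = 28.2
  Problem sets 42.5 × 0.08 = 3.4
  Homework 83 × 0.2 = 16.6
  Assignments 74 × 0.16 = 11.84
  Midterm exam 83 × 0.26 = 21.58
Sum = 81.62
81.62 is ≥ 72 and < 82 → C

C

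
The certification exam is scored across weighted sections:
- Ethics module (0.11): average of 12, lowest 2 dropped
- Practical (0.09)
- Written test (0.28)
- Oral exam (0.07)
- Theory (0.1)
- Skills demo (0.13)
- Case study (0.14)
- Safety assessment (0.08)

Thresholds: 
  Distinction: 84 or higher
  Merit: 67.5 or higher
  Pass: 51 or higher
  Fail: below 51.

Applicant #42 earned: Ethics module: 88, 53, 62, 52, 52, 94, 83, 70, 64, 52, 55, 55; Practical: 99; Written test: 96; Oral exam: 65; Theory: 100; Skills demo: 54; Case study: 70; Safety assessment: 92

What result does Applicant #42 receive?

Merit

Ethics module: drop 52, 52 → average of remaining 10 = 676/10 = 67.6
Weighted total:
  Ethics module 67.6 × 0.11 = 7.436
  Practical 99 × 0.09 = 8.91
  Written test 96 × 0.28 = 26.88
  Oral exam 65 × 0.07 = 4.55
  Theory 100 × 0.1 = 10
  Skills demo 54 × 0.13 = 7.02
  Case study 70 × 0.14 = 9.8
  Safety assessment 92 × 0.08 = 7.36
Sum = 81.956
81.956 is ≥ 67.5 and < 84 → Merit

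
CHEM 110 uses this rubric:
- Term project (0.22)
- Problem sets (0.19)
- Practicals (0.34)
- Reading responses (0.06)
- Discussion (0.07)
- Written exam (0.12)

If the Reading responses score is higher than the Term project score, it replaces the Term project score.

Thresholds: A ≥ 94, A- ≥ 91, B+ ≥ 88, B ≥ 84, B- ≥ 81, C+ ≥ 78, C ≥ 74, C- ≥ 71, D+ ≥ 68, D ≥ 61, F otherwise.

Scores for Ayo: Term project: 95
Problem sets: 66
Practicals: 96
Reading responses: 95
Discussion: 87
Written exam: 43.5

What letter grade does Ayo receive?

Reading responses (95) ≤ Term project (95), so Term project stays at 95.
Weighted total:
  Term project 95 × 0.22 = 20.9
  Problem sets 66 × 0.19 = 12.54
  Practicals 96 × 0.34 = 32.64
  Reading responses 95 × 0.06 = 5.7
  Discussion 87 × 0.07 = 6.09
  Written exam 43.5 × 0.12 = 5.22
Sum = 83.09
83.09 is ≥ 81 and < 84 → B-

B-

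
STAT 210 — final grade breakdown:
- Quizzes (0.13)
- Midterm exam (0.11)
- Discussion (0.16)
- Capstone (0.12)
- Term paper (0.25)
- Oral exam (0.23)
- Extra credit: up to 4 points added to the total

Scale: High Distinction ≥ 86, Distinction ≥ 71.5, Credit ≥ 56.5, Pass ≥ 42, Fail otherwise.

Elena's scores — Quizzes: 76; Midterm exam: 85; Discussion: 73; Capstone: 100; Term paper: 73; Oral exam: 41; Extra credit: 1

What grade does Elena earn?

Distinction

Weighted total:
  Quizzes 76 × 0.13 = 9.88
  Midterm exam 85 × 0.11 = 9.35
  Discussion 73 × 0.16 = 11.68
  Capstone 100 × 0.12 = 12
  Term paper 73 × 0.25 = 18.25
  Oral exam 41 × 0.23 = 9.43
Sum = 70.59
Extra credit: 70.59 + 1 = 71.59
71.59 is ≥ 71.5 and < 86 → Distinction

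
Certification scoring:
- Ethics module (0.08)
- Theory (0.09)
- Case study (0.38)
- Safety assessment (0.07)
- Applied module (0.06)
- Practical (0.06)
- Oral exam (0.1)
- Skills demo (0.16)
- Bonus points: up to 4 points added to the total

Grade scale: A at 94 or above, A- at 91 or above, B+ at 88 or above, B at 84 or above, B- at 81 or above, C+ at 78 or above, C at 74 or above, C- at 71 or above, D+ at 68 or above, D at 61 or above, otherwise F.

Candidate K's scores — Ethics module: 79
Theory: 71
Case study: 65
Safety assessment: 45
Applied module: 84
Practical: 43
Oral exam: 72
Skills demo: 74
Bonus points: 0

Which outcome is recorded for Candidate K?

D

Weighted total:
  Ethics module 79 × 0.08 = 6.32
  Theory 71 × 0.09 = 6.39
  Case study 65 × 0.38 = 24.7
  Safety assessment 45 × 0.07 = 3.15
  Applied module 84 × 0.06 = 5.04
  Practical 43 × 0.06 = 2.58
  Oral exam 72 × 0.1 = 7.2
  Skills demo 74 × 0.16 = 11.84
Sum = 67.22
Bonus points: 67.22 + 0 = 67.22
67.22 is ≥ 61 and < 68 → D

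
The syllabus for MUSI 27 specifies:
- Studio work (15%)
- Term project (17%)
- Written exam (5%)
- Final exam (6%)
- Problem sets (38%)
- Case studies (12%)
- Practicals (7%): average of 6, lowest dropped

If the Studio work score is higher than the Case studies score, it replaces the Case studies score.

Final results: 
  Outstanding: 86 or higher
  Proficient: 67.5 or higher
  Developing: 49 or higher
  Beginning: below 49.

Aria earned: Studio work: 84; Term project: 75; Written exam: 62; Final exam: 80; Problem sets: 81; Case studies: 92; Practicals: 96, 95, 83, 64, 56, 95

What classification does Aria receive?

Practicals: drop 56 → average of remaining 5 = 433/5 = 86.6
Studio work (84) ≤ Case studies (92), so Case studies stays at 92.
Weighted total:
  Studio work 84 × 0.15 = 12.6
  Term project 75 × 0.17 = 12.75
  Written exam 62 × 0.05 = 3.1
  Final exam 80 × 0.06 = 4.8
  Problem sets 81 × 0.38 = 30.78
  Case studies 92 × 0.12 = 11.04
  Practicals 86.6 × 0.07 = 6.062
Sum = 81.132
81.132 is ≥ 67.5 and < 86 → Proficient

Proficient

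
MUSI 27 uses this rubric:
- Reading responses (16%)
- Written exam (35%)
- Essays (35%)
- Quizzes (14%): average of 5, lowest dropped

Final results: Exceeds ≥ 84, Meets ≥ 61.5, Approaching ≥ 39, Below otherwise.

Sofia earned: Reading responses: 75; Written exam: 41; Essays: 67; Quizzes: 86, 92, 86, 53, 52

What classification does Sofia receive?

Quizzes: drop 52 → average of remaining 4 = 317/4 = 79.25
Weighted total:
  Reading responses 75 × 0.16 = 12
  Written exam 41 × 0.35 = 14.35
  Essays 67 × 0.35 = 23.45
  Quizzes 79.25 × 0.14 = 11.095
Sum = 60.895
60.895 is ≥ 39 and < 61.5 → Approaching

Approaching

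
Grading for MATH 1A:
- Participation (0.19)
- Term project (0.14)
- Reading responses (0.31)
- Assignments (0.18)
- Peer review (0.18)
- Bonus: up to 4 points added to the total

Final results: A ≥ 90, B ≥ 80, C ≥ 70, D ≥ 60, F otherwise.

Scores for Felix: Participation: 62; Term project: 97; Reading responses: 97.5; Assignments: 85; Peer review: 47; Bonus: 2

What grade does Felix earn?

B

Weighted total:
  Participation 62 × 0.19 = 11.78
  Term project 97 × 0.14 = 13.58
  Reading responses 97.5 × 0.31 = 30.225
  Assignments 85 × 0.18 = 15.3
  Peer review 47 × 0.18 = 8.46
Sum = 79.345
Bonus: 79.345 + 2 = 81.345
81.345 is ≥ 80 and < 90 → B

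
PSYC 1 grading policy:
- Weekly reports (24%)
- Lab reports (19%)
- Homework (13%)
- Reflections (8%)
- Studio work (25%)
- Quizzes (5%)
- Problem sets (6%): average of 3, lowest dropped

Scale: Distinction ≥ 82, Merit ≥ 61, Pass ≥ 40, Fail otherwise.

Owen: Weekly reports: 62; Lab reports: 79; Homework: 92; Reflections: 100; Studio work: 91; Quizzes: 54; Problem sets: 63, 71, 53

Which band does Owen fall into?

Merit

Problem sets: drop 53 → average of remaining 2 = 134/2 = 67
Weighted total:
  Weekly reports 62 × 0.24 = 14.88
  Lab reports 79 × 0.19 = 15.01
  Homework 92 × 0.13 = 11.96
  Reflections 100 × 0.08 = 8
  Studio work 91 × 0.25 = 22.75
  Quizzes 54 × 0.05 = 2.7
  Problem sets 67 × 0.06 = 4.02
Sum = 79.32
79.32 is ≥ 61 and < 82 → Merit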